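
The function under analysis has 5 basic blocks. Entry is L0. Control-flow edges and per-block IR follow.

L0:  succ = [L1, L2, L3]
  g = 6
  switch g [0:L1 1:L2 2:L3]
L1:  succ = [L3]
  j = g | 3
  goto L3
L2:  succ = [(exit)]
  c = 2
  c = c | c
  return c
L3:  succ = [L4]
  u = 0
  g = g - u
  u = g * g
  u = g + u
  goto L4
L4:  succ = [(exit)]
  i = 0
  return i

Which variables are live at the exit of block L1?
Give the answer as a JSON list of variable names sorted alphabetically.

Answer: ["g"]

Derivation:
Block summaries:
  L0 def {g} use ∅
  L1 def {j} use {g}
  L2 def {c} use ∅
  L3 def {g,u} use {g}
  L4 def {i} use ∅

Liveness:
  live L0: ∅→{g}
  live L1: {g}→{g}
  live L2: ∅→∅
  live L3: {g}→∅
  live L4: ∅→∅

live-out(L1) = ["g"]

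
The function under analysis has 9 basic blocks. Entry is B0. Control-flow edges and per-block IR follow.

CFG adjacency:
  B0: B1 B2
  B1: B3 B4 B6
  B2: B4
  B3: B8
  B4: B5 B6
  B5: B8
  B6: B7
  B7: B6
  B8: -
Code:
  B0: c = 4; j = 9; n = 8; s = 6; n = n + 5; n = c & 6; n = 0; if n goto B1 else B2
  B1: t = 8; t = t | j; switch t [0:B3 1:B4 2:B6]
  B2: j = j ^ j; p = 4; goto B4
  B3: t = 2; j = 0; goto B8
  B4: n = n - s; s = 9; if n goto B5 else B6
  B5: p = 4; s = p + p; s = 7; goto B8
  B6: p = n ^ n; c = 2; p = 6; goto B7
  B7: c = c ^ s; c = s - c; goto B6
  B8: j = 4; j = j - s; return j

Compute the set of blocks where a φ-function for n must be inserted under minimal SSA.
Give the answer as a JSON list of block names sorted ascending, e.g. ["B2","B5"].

Answer: ["B6", "B8"]

Analysis:
idom tree: B1←B0 B2←B0 B3←B1 B4←B0 B5←B4 B6←B0 B7←B6 B8←B0
Dom∩ at merges:
  B4: preds {B1,B2}: {B0,B1} ∩ {B0,B2} = {B0}; idom=B0
  B6: preds {B1,B4,B7}: {B0,B1} ∩ {B0,B4} ∩ {B0,B6,B7} = {B0}; idom=B0
  B8: preds {B3,B5}: {B0,B1,B3} ∩ {B0,B4,B5} = {B0}; idom=B0

Frontier:
  join B4 pred B1: B1 stop@B0
  join B4 pred B2: B2 stop@B0
  join B6 pred B1: B1 stop@B0
  join B6 pred B4: B4 stop@B0
  join B6 pred B7: B7→B6 stop@B0
  join B8 pred B3: B3→B1 stop@B0
  join B8 pred B5: B5→B4 stop@B0
  B0: DF=∅
  B1: DF={B4,B6,B8}
  B2: DF={B4}
  B3: DF={B8}
  B4: DF={B6,B8}
  B5: DF={B8}
  B6: DF={B6}
  B7: DF={B6}
  B8: DF=∅

φ for n: defs {B0,B4}
  DF⁺ = {B6,B8}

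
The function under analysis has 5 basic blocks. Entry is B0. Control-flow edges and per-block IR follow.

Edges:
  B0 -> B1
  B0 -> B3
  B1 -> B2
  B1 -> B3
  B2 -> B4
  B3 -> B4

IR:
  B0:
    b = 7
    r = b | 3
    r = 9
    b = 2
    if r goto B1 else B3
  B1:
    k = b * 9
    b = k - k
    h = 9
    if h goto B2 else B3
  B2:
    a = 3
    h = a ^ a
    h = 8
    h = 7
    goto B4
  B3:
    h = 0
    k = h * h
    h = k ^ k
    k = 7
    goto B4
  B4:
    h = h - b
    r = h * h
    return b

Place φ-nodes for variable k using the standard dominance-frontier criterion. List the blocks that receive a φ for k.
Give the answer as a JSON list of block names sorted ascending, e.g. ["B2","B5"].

idom tree: B1←B0 B2←B1 B3←B0 B4←B0
Dom∩ at merges:
  B3: preds {B0,B1}: {B0} ∩ {B0,B1} = {B0}; idom=B0
  B4: preds {B2,B3}: {B0,B1,B2} ∩ {B0,B3} = {B0}; idom=B0

Frontier:
  B3←B0: walk · to B0
  B3←B1: walk B1 to B0
  B4←B2: walk B2→B1 to B0
  B4←B3: walk B3 to B0
  DF(B0)=∅
  DF(B1)={B3,B4}
  DF(B2)={B4}
  DF(B3)={B4}
  DF(B4)=∅

φ for k: defs {B1,B3}
  DF⁺ = {B3,B4}

Answer: ["B3", "B4"]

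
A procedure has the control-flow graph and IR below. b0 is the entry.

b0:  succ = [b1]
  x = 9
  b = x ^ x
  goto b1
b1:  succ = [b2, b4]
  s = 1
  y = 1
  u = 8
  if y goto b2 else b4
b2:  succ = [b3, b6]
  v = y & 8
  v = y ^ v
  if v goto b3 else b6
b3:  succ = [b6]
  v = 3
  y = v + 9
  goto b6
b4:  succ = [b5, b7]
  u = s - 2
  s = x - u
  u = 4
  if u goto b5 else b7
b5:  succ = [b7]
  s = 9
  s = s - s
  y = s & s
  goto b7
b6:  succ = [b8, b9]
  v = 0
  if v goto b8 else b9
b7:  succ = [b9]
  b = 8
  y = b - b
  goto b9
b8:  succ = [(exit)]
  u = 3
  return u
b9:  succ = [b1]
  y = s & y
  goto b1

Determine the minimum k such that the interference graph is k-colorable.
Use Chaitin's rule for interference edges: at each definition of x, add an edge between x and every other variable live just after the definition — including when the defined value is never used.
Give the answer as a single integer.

Answer: 4

Derivation:
def/use:
  b0: {b,x} / ∅
  b1: {s,u,y} / ∅
  b2: {v} / {y}
  b3: {v,y} / ∅
  b4: {s,u} / {s,x}
  b5: {s,y} / ∅
  b6: {v} / ∅
  b7: {b,y} / ∅
  b8: {u} / ∅
  b9: {y} / {s,y}

Backward fixpoint:
  live b0: ∅→{x}
  live b1: {x}→{s,x,y}
  live b2: {s,x,y}→{s,x,y}
  live b3: {s,x}→{s,x,y}
  live b4: {s,x}→{s,x}
  live b5: {x}→{s,x}
  live b6: {s,x,y}→{s,x,y}
  live b7: {s,x}→{s,x,y}
  live b8: ∅→∅
  live b9: {s,x,y}→{x}

Interference:
  b↔{s,x}
  s↔{b,u,v,x,y}
  u↔{s,x,y}
  v↔{s,x,y}
  x↔{b,s,u,v,y}
  y↔{s,u,v,x}

Registers:
  clique {s,u,x,y} ⇒ need ≥ 4
  4-colouring: R0={s}  R1={x}  R2={b,y}  R3={u,v}
  χ = 4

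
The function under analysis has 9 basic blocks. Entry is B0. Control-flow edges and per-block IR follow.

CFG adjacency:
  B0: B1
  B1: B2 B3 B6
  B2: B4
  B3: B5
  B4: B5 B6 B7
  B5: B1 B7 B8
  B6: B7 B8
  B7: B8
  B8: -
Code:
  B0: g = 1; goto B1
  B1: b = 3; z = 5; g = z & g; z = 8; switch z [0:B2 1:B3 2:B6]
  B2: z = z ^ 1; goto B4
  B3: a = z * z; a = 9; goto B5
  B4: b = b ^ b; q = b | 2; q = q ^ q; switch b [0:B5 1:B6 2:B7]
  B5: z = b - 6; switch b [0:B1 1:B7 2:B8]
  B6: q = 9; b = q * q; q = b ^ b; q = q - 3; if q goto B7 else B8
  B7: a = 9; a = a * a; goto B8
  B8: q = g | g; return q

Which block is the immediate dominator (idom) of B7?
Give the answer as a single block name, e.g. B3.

Answer: B1

Working:
idom tree: B1←B0 B2←B1 B3←B1 B4←B2 B5←B1 B6←B1 B7←B1 B8←B1
Dom∩ at merges:
  B1: preds {B0,B5}: {B0} ∩ {B0,B1,B5} = {B0}; idom=B0
  B5: preds {B3,B4}: {B0,B1,B3} ∩ {B0,B1,B2,B4} = {B0,B1}; idom=B1
  B6: preds {B1,B4}: {B0,B1} ∩ {B0,B1,B2,B4} = {B0,B1}; idom=B1
  B7: preds {B4,B5,B6}: {B0,B1,B2,B4} ∩ {B0,B1,B5} ∩ {B0,B1,B6} = {B0,B1}; idom=B1
  B8: preds {B5,B6,B7}: {B0,B1,B5} ∩ {B0,B1,B6} ∩ {B0,B1,B7} = {B0,B1}; idom=B1

idom(B7) = B1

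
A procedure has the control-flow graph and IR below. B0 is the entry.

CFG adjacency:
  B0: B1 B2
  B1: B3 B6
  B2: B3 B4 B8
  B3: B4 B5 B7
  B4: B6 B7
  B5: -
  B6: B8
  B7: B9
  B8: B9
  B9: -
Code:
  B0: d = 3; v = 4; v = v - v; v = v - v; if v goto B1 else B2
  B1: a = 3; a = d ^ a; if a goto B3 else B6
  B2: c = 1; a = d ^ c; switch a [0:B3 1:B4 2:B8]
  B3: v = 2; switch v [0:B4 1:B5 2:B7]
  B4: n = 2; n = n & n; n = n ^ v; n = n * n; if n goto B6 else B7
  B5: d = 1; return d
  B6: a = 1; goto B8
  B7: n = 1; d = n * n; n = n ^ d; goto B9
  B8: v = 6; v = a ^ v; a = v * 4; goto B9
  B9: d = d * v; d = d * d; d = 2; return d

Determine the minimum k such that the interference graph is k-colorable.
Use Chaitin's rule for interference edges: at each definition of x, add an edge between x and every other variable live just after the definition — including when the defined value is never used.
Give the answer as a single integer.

Block summaries:
  B0: {d,v} / ∅
  B1: {a} / {d}
  B2: {a,c} / {d}
  B3: {v} / ∅
  B4: {n} / {v}
  B5: {d} / ∅
  B6: {a} / ∅
  B7: {d,n} / ∅
  B8: {a,v} / {a}
  B9: {d} / {d,v}

Live sets:
  B0: in=∅ out={d,v}
  B1: in={d} out={d}
  B2: in={d,v} out={a,d,v}
  B3: in={d} out={d,v}
  B4: in={d,v} out={d,v}
  B5: in=∅ out=∅
  B6: in={d} out={a,d}
  B7: in={v} out={d,v}
  B8: in={a,d} out={d,v}
  B9: in={d,v} out=∅

Conflict graph:
  a: {d,v}
  c: {d,v}
  d: {a,c,n,v}
  n: {d,v}
  v: {a,c,d,n}

Chromatic number:
  {a,d,v} pairwise interfere (3-clique) ⇒ χ ≥ 3
  assign a→R2 c→R2 d→R0 n→R2 v→R1 — no edge inside a register ⇒ χ ≤ 3
  χ = 3

Answer: 3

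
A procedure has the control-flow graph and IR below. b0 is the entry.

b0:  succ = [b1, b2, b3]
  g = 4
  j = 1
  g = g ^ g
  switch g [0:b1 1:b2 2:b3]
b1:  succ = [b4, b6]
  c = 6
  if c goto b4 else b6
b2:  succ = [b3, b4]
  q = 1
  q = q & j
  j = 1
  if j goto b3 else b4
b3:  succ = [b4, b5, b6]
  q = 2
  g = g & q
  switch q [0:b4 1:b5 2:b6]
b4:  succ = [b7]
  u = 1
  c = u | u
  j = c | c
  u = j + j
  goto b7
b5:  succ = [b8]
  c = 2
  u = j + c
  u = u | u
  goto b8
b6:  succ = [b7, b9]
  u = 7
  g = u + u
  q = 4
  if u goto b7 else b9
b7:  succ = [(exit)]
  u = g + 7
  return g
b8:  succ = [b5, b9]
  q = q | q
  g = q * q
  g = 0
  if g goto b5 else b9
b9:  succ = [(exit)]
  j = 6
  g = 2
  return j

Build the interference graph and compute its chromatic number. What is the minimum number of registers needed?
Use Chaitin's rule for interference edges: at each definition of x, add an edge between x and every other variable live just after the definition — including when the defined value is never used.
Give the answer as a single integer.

Per-block:
  b0 def {g,j} use ∅
  b1 def {c} use ∅
  b2 def {j,q} use {j}
  b3 def {g,q} use {g}
  b4 def {c,j,u} use ∅
  b5 def {c,u} use {j}
  b6 def {g,q,u} use ∅
  b7 def {u} use {g}
  b8 def {g,q} use {q}
  b9 def {g,j} use ∅

Live sets:
  b0: in=∅ out={g,j}
  b1: in={g} out={g}
  b2: in={g,j} out={g,j}
  b3: in={g,j} out={g,j,q}
  b4: in={g} out={g}
  b5: in={j,q} out={j,q}
  b6: in=∅ out={g}
  b7: in={g} out=∅
  b8: in={j,q} out={j,q}
  b9: in=∅ out=∅

Conflict graph:
  c: {g,j,q}
  g: {c,j,q,u}
  j: {c,g,q,u}
  q: {c,g,j,u}
  u: {g,j,q}

Chromatic number:
  clique {c,g,j,q} ⇒ need ≥ 4
  4-colouring: c0={g}  c1={j}  c2={q}  c3={c,u}
  χ = 4

Answer: 4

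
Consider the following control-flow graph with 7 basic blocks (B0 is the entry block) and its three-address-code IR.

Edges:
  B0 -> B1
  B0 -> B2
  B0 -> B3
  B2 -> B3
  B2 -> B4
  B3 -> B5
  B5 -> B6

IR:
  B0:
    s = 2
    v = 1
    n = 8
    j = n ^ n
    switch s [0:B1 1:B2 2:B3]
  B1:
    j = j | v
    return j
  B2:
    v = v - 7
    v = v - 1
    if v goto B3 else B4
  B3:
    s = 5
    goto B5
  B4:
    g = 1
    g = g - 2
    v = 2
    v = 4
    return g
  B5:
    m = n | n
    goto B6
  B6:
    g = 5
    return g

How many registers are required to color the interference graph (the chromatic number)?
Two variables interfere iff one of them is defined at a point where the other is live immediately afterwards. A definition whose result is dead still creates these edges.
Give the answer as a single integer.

Answer: 4

Derivation:
Block summaries:
  B0 def {j,n,s,v} use ∅
  B1 def {j} use {j,v}
  B2 def {v} use {v}
  B3 def {s} use ∅
  B4 def {g,v} use ∅
  B5 def {m} use {n}
  B6 def {g} use ∅

Backward fixpoint:
  B0 li=∅ lo={j,n,v}
  B1 li={j,v} lo=∅
  B2 li={n,v} lo={n}
  B3 li={n} lo={n}
  B4 li=∅ lo=∅
  B5 li={n} lo=∅
  B6 li=∅ lo=∅

Interfere edges:
  g↔{v}
  j↔{n,s,v}
  m↔∅
  n↔{j,s,v}
  s↔{j,n,v}
  v↔{g,j,n,s}

Registers:
  clique {j,n,s,v} ⇒ need ≥ 4
  assign g→R1 j→R1 m→R0 n→R2 s→R3 v→R0 — no edge inside a register ⇒ χ ≤ 4
  χ = 4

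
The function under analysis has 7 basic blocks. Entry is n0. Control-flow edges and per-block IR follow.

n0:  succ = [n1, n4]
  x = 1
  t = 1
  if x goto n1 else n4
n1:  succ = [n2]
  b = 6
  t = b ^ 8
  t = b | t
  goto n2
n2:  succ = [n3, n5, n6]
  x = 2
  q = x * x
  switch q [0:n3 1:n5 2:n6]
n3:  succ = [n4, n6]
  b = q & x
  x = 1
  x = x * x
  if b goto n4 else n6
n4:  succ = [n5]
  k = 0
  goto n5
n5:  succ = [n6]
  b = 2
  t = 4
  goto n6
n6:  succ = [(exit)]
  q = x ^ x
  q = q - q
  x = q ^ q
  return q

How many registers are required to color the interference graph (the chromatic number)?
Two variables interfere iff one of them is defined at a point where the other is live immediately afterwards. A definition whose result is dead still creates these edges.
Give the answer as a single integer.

Per-block:
  n0: {t,x} / ∅
  n1: {b,t} / ∅
  n2: {q,x} / ∅
  n3: {b,x} / {q,x}
  n4: {k} / ∅
  n5: {b,t} / ∅
  n6: {q,x} / {x}

Live sets:
  live n0: ∅→{x}
  live n1: ∅→∅
  live n2: ∅→{q,x}
  live n3: {q,x}→{x}
  live n4: {x}→{x}
  live n5: {x}→{x}
  live n6: {x}→∅

Interference:
  b: {t,x}
  k: {x}
  q: {x}
  t: {b,x}
  x: {b,k,q,t}

Registers:
  {b,t,x} pairwise interfere (3-clique) ⇒ χ ≥ 3
  3-colouring: c0={x}  c1={b,k,q}  c2={t}
  χ = 3

Answer: 3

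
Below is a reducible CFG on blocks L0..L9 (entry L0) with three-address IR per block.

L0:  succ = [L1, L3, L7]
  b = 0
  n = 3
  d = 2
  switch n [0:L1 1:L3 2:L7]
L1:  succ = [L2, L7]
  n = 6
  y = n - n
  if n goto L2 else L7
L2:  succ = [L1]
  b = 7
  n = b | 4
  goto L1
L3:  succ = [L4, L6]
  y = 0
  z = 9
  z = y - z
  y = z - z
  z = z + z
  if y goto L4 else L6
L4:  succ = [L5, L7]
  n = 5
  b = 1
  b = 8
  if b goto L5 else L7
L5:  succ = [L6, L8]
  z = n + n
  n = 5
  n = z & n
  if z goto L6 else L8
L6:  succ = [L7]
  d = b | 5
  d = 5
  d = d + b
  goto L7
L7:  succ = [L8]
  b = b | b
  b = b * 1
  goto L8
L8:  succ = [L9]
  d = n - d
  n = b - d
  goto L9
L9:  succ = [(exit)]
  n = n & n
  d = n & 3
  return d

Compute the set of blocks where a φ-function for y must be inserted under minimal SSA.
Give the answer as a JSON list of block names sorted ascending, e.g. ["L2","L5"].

idom tree: L1←L0 L2←L1 L3←L0 L4←L3 L5←L4 L6←L3 L7←L0 L8←L0 L9←L8
Join-block Dom:
  L1: preds {L0,L2}: {L0} ∩ {L0,L1,L2} = {L0}; idom=L0
  L6: preds {L3,L5}: {L0,L3} ∩ {L0,L3,L4,L5} = {L0,L3}; idom=L3
  L7: preds {L0,L1,L4,L6}: {L0} ∩ {L0,L1} ∩ {L0,L3,L4} ∩ {L0,L3,L6} = {L0}; idom=L0
  L8: preds {L5,L7}: {L0,L3,L4,L5} ∩ {L0,L7} = {L0}; idom=L0

Frontier:
  join L1 pred L0: · stop@L0
  join L1 pred L2: L2→L1 stop@L0
  join L6 pred L3: · stop@L3
  join L6 pred L5: L5→L4 stop@L3
  join L7 pred L0: · stop@L0
  join L7 pred L1: L1 stop@L0
  join L7 pred L4: L4→L3 stop@L0
  join L7 pred L6: L6→L3 stop@L0
  join L8 pred L5: L5→L4→L3 stop@L0
  join L8 pred L7: L7 stop@L0
  L0: DF=∅
  L1: DF={L1,L7}
  L2: DF={L1}
  L3: DF={L7,L8}
  L4: DF={L6,L7,L8}
  L5: DF={L6,L8}
  L6: DF={L7}
  L7: DF={L8}
  L8: DF=∅
  L9: DF=∅

φ for y: defs {L1,L3}
  DF⁺ = {L1,L7,L8}

Answer: ["L1", "L7", "L8"]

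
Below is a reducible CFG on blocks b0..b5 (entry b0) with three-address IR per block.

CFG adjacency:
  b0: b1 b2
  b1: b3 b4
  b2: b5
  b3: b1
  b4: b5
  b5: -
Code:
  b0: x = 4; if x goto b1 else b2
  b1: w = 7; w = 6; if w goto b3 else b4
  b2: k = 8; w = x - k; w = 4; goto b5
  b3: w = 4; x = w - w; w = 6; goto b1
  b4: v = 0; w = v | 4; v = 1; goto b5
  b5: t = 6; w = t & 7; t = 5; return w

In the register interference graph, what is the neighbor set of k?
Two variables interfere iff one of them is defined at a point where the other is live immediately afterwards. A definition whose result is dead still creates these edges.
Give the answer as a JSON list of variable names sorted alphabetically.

Answer: ["x"]

Analysis:
Per-block:
  b0 def {x} use ∅
  b1 def {w} use ∅
  b2 def {k,w} use {x}
  b3 def {w,x} use ∅
  b4 def {v,w} use ∅
  b5 def {t,w} use ∅

Live sets:
  live b0: ∅→{x}
  live b1: ∅→∅
  live b2: {x}→∅
  live b3: ∅→∅
  live b4: ∅→∅
  live b5: ∅→∅

Interference:
  k↔{x}
  t↔{w}
  v↔∅
  w↔{t}
  x↔{k}

N(k) = ["x"]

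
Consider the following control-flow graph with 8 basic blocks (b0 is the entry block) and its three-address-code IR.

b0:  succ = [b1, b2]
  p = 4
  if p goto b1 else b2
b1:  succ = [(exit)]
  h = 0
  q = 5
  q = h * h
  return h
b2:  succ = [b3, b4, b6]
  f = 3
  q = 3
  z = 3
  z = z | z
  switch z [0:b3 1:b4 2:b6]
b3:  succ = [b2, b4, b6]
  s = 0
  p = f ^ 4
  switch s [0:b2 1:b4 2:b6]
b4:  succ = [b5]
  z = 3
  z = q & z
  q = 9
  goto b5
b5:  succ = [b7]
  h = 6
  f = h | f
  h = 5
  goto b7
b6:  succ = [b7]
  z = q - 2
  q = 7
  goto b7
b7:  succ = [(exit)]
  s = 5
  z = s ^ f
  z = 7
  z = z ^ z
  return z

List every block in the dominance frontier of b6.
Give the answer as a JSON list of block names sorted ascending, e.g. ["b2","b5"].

Answer: ["b7"]

Derivation:
idom tree: b1←b0 b2←b0 b3←b2 b4←b2 b5←b4 b6←b2 b7←b2
Join-block Dom:
  b2: preds {b0,b3}: {b0} ∩ {b0,b2,b3} = {b0}; idom=b0
  b4: preds {b2,b3}: {b0,b2} ∩ {b0,b2,b3} = {b0,b2}; idom=b2
  b6: preds {b2,b3}: {b0,b2} ∩ {b0,b2,b3} = {b0,b2}; idom=b2
  b7: preds {b5,b6}: {b0,b2,b4,b5} ∩ {b0,b2,b6} = {b0,b2}; idom=b2

Frontier:
  join b2 pred b0: · stop@b0
  join b2 pred b3: b3→b2 stop@b0
  join b4 pred b2: · stop@b2
  join b4 pred b3: b3 stop@b2
  join b6 pred b2: · stop@b2
  join b6 pred b3: b3 stop@b2
  join b7 pred b5: b5→b4 stop@b2
  join b7 pred b6: b6 stop@b2
  b0 → ∅
  b1 → ∅
  b2 → {b2}
  b3 → {b2,b4,b6}
  b4 → {b7}
  b5 → {b7}
  b6 → {b7}
  b7 → ∅

DF(b6) = ["b7"]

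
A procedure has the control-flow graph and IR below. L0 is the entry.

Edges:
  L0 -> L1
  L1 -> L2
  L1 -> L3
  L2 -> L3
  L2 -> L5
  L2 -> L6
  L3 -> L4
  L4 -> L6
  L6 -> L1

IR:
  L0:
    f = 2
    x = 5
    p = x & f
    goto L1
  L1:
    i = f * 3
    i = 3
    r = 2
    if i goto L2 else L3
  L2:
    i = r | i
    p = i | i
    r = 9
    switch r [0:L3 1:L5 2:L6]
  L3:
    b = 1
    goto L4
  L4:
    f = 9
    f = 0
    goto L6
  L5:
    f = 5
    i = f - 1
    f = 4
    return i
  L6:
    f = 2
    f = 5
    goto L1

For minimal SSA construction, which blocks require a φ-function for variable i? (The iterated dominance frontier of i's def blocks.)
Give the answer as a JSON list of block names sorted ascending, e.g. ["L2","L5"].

Answer: ["L1", "L3", "L6"]

Working:
idom tree: L1←L0 L2←L1 L3←L1 L4←L3 L5←L2 L6←L1
Join-block Dom:
  L1: preds {L0,L6}: {L0} ∩ {L0,L1,L6} = {L0}; idom=L0
  L3: preds {L1,L2}: {L0,L1} ∩ {L0,L1,L2} = {L0,L1}; idom=L1
  L6: preds {L2,L4}: {L0,L1,L2} ∩ {L0,L1,L3,L4} = {L0,L1}; idom=L1

DF derivation:
  join L1 pred L0: · stop@L0
  join L1 pred L6: L6→L1 stop@L0
  join L3 pred L1: · stop@L1
  join L3 pred L2: L2 stop@L1
  join L6 pred L2: L2 stop@L1
  join L6 pred L4: L4→L3 stop@L1
  L0: DF=∅
  L1: DF={L1}
  L2: DF={L3,L6}
  L3: DF={L6}
  L4: DF={L6}
  L5: DF=∅
  L6: DF={L1}

φ for i: defs {L1,L2,L5}
  DF⁺ = {L1,L3,L6}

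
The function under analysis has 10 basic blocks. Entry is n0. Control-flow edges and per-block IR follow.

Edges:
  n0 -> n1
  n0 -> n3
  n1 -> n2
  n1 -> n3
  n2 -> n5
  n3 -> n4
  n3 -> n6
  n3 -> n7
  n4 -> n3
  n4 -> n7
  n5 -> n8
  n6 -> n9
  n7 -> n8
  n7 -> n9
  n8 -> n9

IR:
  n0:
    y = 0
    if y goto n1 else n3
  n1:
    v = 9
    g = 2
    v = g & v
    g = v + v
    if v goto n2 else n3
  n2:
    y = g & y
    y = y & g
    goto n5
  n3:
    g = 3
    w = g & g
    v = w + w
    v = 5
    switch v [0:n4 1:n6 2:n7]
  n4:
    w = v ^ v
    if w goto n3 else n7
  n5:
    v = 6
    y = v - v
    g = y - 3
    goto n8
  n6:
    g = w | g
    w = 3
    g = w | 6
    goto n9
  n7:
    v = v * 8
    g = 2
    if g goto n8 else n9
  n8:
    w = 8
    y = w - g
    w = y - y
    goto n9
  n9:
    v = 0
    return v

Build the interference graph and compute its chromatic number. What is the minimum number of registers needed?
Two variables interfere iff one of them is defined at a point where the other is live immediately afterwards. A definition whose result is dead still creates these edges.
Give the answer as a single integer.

def/use:
  n0: {y} / ∅
  n1: {g,v} / ∅
  n2: {y} / {g,y}
  n3: {g,v,w} / ∅
  n4: {w} / {v}
  n5: {g,v,y} / ∅
  n6: {g,w} / {g,w}
  n7: {g,v} / {v}
  n8: {w,y} / {g}
  n9: {v} / ∅

Live sets:
  n0 li=∅ lo={y}
  n1 li={y} lo={g,y}
  n2 li={g,y} lo=∅
  n3 li=∅ lo={g,v,w}
  n4 li={v} lo={v}
  n5 li=∅ lo={g}
  n6 li={g,w} lo=∅
  n7 li={v} lo={g}
  n8 li={g} lo=∅
  n9 li=∅ lo=∅

Interference:
  g: {v,w,y}
  v: {g,w,y}
  w: {g,v}
  y: {g,v}

Chromatic number:
  clique {g,v,w} ⇒ need ≥ 3
  assign g→r0 v→r1 w→r2 y→r2 — no edge inside a register ⇒ χ ≤ 3
  χ = 3

Answer: 3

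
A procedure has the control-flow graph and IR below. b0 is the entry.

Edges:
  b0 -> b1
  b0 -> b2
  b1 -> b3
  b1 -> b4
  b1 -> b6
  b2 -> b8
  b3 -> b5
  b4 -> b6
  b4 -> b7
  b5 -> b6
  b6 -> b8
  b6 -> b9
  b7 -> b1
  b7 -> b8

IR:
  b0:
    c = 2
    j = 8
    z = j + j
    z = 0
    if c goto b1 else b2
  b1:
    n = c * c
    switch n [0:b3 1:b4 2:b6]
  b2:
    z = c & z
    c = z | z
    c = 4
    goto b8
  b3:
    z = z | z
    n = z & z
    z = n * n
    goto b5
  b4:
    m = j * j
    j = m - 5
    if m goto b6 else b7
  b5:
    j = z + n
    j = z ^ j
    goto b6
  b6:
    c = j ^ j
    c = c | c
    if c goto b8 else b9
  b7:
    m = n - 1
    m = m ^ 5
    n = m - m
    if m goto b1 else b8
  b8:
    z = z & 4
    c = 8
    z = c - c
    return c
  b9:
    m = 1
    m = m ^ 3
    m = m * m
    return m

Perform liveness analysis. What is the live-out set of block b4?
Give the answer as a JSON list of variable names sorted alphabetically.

Block summaries:
  b0 def {c,j,z} use ∅
  b1 def {n} use {c}
  b2 def {c,z} use {c,z}
  b3 def {n,z} use {z}
  b4 def {j,m} use {j}
  b5 def {j} use {n,z}
  b6 def {c} use {j}
  b7 def {m,n} use {n}
  b8 def {c,z} use {z}
  b9 def {m} use ∅

Liveness:
  live b0: ∅→{c,j,z}
  live b1: {c,j,z}→{c,j,n,z}
  live b2: {c,z}→{z}
  live b3: {z}→{n,z}
  live b4: {c,j,n,z}→{c,j,n,z}
  live b5: {n,z}→{j,z}
  live b6: {j,z}→{z}
  live b7: {c,j,n,z}→{c,j,z}
  live b8: {z}→∅
  live b9: ∅→∅

live-out(b4) = ["c", "j", "n", "z"]

Answer: ["c", "j", "n", "z"]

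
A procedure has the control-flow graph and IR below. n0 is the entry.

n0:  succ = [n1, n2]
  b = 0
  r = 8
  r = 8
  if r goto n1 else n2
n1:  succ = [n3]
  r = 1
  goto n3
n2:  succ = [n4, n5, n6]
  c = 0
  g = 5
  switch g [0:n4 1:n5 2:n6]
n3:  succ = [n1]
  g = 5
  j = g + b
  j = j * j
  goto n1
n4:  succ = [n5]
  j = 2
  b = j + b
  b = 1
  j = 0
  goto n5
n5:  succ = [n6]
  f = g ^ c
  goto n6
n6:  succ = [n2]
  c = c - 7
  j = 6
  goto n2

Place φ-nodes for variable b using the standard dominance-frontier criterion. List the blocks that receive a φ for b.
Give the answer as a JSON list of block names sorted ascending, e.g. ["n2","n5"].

idom tree: n1←n0 n2←n0 n3←n1 n4←n2 n5←n2 n6←n2
Dom at joins:
  n1: preds {n0,n3}: {n0} ∩ {n0,n1,n3} = {n0}; idom=n0
  n2: preds {n0,n6}: {n0} ∩ {n0,n2,n6} = {n0}; idom=n0
  n5: preds {n2,n4}: {n0,n2} ∩ {n0,n2,n4} = {n0,n2}; idom=n2
  n6: preds {n2,n5}: {n0,n2} ∩ {n0,n2,n5} = {n0,n2}; idom=n2

DF walk-up:
  join n1 pred n0: · stop@n0
  join n1 pred n3: n3→n1 stop@n0
  join n2 pred n0: · stop@n0
  join n2 pred n6: n6→n2 stop@n0
  join n5 pred n2: · stop@n2
  join n5 pred n4: n4 stop@n2
  join n6 pred n2: · stop@n2
  join n6 pred n5: n5 stop@n2
  DF(n0)=∅
  DF(n1)={n1}
  DF(n2)={n2}
  DF(n3)={n1}
  DF(n4)={n5}
  DF(n5)={n6}
  DF(n6)={n2}

φ for b: defs {n0,n4}
  DF⁺ = {n2,n5,n6}

Answer: ["n2", "n5", "n6"]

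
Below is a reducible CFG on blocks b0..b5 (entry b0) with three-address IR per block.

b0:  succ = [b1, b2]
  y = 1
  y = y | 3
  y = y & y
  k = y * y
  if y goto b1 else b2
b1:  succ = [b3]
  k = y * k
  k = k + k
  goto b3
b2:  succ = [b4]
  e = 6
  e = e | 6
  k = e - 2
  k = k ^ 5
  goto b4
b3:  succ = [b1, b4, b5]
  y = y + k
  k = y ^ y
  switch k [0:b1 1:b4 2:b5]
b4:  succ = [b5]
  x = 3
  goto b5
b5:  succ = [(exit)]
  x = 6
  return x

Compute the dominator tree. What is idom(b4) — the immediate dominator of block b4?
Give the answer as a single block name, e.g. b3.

idom tree: b1←b0 b2←b0 b3←b1 b4←b0 b5←b0
Dom at joins:
  b1: preds {b0,b3}: {b0} ∩ {b0,b1,b3} = {b0}; idom=b0
  b4: preds {b2,b3}: {b0,b2} ∩ {b0,b1,b3} = {b0}; idom=b0
  b5: preds {b3,b4}: {b0,b1,b3} ∩ {b0,b4} = {b0}; idom=b0

idom(b4) = b0

Answer: b0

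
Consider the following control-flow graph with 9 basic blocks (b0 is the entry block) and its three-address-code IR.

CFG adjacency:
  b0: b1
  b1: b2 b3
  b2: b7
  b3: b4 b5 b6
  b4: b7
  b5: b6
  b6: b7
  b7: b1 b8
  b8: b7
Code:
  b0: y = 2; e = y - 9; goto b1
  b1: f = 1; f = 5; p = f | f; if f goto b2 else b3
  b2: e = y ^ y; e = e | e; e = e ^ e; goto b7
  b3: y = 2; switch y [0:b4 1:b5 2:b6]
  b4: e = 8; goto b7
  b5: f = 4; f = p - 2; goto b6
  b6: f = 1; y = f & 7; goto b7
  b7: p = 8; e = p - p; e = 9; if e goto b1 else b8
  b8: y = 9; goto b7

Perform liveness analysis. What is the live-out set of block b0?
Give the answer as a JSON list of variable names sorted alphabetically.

Block summaries:
  b0: {e,y} / ∅
  b1: {f,p} / ∅
  b2: {e} / {y}
  b3: {y} / ∅
  b4: {e} / ∅
  b5: {f} / {p}
  b6: {f,y} / ∅
  b7: {e,p} / ∅
  b8: {y} / ∅

Liveness:
  live b0: ∅→{y}
  live b1: {y}→{p,y}
  live b2: {y}→{y}
  live b3: {p}→{p,y}
  live b4: {y}→{y}
  live b5: {p}→∅
  live b6: ∅→{y}
  live b7: {y}→{y}
  live b8: ∅→{y}

live-out(b0) = ["y"]

Answer: ["y"]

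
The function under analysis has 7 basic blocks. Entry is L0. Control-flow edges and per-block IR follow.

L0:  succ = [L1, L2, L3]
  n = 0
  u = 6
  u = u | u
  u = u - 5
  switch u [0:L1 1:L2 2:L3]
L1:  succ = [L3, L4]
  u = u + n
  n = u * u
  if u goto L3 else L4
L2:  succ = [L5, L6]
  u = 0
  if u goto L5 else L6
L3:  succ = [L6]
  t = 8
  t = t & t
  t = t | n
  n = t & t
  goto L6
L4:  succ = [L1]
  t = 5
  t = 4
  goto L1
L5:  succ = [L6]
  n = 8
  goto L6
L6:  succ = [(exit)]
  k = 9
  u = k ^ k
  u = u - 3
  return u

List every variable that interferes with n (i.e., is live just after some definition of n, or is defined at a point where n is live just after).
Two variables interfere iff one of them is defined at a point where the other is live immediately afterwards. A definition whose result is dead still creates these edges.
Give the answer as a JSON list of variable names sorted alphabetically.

Block summaries:
  L0: {n,u} / ∅
  L1: {n,u} / {n,u}
  L2: {u} / ∅
  L3: {n,t} / {n}
  L4: {t} / ∅
  L5: {n} / ∅
  L6: {k,u} / ∅

Backward fixpoint:
  L0: in=∅ out={n,u}
  L1: in={n,u} out={n,u}
  L2: in=∅ out=∅
  L3: in={n} out=∅
  L4: in={n,u} out={n,u}
  L5: in=∅ out=∅
  L6: in=∅ out=∅

Interference:
  k↔∅
  n↔{t,u}
  t↔{n,u}
  u↔{n,t}

N(n) = ["t", "u"]

Answer: ["t", "u"]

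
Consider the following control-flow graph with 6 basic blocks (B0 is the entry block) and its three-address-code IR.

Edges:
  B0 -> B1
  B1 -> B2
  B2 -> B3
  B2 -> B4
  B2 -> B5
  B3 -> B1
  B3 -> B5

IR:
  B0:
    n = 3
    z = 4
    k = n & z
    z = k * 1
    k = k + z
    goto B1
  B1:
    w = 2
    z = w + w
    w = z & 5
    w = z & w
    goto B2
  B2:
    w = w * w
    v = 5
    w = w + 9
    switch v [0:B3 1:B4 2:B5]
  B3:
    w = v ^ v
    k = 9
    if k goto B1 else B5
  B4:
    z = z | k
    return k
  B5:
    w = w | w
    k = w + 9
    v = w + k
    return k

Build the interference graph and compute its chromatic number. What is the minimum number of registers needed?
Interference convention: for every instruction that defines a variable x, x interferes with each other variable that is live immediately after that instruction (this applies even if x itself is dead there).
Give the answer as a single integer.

Answer: 4

Analysis:
Block summaries:
  B0 def {k,n,z} use ∅
  B1 def {w,z} use ∅
  B2 def {v,w} use {w}
  B3 def {k,w} use {v}
  B4 def {z} use {k,z}
  B5 def {k,v,w} use {w}

Live sets:
  B0: in=∅ out={k}
  B1: in={k} out={k,w,z}
  B2: in={k,w,z} out={k,v,w,z}
  B3: in={v} out={k,w}
  B4: in={k,z} out=∅
  B5: in={w} out=∅

Conflict graph:
  k: {v,w,z}
  n: {z}
  v: {k,w,z}
  w: {k,v,z}
  z: {k,n,v,w}

Colouring:
  {k,v,w,z} pairwise interfere (4-clique) ⇒ χ ≥ 4
  assign k→c1 n→c1 v→c2 w→c3 z→c0 — no edge inside a register ⇒ χ ≤ 4
  χ = 4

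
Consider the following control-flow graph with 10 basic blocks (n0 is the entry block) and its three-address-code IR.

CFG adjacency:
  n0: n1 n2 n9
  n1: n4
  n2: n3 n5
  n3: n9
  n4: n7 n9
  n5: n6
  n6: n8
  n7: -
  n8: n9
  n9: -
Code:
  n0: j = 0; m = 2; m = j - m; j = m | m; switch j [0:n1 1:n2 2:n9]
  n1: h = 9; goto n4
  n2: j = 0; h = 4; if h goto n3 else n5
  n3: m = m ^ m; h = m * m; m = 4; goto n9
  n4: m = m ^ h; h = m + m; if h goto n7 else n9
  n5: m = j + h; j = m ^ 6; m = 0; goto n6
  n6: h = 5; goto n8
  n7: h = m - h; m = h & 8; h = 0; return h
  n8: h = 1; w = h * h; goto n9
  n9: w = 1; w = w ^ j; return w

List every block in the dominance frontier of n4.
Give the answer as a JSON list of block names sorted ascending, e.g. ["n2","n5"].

Answer: ["n9"]

Derivation:
idom tree: n1←n0 n2←n0 n3←n2 n4←n1 n5←n2 n6←n5 n7←n4 n8←n6 n9←n0
Join-block Dom:
  n9: preds {n0,n3,n4,n8}: {n0} ∩ {n0,n2,n3} ∩ {n0,n1,n4} ∩ {n0,n2,n5,n6,n8} = {n0}; idom=n0

DF walk-up:
  n9←n0: walk · to n0
  n9←n3: walk n3→n2 to n0
  n9←n4: walk n4→n1 to n0
  n9←n8: walk n8→n6→n5→n2 to n0
  n0: DF=∅
  n1: DF={n9}
  n2: DF={n9}
  n3: DF={n9}
  n4: DF={n9}
  n5: DF={n9}
  n6: DF={n9}
  n7: DF=∅
  n8: DF={n9}
  n9: DF=∅

DF(n4) = ["n9"]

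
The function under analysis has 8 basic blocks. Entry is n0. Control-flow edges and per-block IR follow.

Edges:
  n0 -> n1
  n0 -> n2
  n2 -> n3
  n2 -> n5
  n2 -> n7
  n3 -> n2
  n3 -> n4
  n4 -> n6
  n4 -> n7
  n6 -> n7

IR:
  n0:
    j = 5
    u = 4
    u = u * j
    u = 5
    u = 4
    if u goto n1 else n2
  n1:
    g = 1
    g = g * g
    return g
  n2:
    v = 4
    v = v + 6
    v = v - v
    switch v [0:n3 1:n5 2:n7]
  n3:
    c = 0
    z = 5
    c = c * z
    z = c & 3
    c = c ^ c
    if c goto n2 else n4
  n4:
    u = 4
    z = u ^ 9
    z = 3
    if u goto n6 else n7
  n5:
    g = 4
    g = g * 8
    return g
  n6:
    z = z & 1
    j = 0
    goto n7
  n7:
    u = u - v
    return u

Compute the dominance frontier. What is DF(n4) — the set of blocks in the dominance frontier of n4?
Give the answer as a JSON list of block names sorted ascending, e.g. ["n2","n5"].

idom tree: n1←n0 n2←n0 n3←n2 n4←n3 n5←n2 n6←n4 n7←n2
Dom at joins:
  n2: preds {n0,n3}: {n0} ∩ {n0,n2,n3} = {n0}; idom=n0
  n7: preds {n2,n4,n6}: {n0,n2} ∩ {n0,n2,n3,n4} ∩ {n0,n2,n3,n4,n6} = {n0,n2}; idom=n2

DF walk-up:
  join n2 pred n0: · stop@n0
  join n2 pred n3: n3→n2 stop@n0
  join n7 pred n2: · stop@n2
  join n7 pred n4: n4→n3 stop@n2
  join n7 pred n6: n6→n4→n3 stop@n2
  n0 → ∅
  n1 → ∅
  n2 → {n2}
  n3 → {n2,n7}
  n4 → {n7}
  n5 → ∅
  n6 → {n7}
  n7 → ∅

DF(n4) = ["n7"]

Answer: ["n7"]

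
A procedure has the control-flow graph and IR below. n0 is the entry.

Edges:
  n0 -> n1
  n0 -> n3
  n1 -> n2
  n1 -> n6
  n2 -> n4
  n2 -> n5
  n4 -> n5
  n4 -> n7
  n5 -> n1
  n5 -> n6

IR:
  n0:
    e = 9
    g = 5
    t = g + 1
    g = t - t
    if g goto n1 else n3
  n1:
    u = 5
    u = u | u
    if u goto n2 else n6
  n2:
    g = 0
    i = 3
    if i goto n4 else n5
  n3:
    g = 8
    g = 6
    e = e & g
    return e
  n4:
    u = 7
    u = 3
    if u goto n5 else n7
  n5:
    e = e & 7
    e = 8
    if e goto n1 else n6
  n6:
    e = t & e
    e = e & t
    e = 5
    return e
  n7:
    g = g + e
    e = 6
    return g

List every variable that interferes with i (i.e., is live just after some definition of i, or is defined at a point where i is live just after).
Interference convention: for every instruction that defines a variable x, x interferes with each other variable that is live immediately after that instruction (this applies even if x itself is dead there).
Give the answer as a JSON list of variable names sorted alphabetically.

Answer: ["e", "g", "t"]

Working:
Block summaries:
  n0 def {e,g,t} use ∅
  n1 def {u} use ∅
  n2 def {g,i} use ∅
  n3 def {e,g} use {e}
  n4 def {u} use ∅
  n5 def {e} use {e}
  n6 def {e} use {e,t}
  n7 def {e,g} use {e,g}

Liveness:
  live n0: ∅→{e,t}
  live n1: {e,t}→{e,t}
  live n2: {e,t}→{e,g,t}
  live n3: {e}→∅
  live n4: {e,g,t}→{e,g,t}
  live n5: {e,t}→{e,t}
  live n6: {e,t}→∅
  live n7: {e,g}→∅

Interference:
  e: {g,i,t,u}
  g: {e,i,t,u}
  i: {e,g,t}
  t: {e,g,i,u}
  u: {e,g,t}

N(i) = ["e", "g", "t"]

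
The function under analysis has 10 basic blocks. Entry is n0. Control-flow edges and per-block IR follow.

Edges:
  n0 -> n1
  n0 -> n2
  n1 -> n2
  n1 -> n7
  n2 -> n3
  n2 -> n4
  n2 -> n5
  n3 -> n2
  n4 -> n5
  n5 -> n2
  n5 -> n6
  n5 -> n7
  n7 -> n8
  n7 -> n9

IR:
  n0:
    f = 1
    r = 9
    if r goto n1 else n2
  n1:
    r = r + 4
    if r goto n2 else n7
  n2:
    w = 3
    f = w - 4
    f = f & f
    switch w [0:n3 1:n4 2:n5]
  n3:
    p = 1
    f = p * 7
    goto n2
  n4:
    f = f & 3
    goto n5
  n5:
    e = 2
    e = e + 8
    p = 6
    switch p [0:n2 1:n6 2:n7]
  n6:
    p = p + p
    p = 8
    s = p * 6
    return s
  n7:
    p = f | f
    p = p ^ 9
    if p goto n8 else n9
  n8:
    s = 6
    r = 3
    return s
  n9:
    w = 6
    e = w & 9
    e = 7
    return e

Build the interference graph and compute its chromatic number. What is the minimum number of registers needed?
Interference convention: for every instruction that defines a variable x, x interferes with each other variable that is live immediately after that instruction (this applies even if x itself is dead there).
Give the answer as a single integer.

Answer: 2

Analysis:
def/use:
  n0: {f,r} / ∅
  n1: {r} / {r}
  n2: {f,w} / ∅
  n3: {f,p} / ∅
  n4: {f} / {f}
  n5: {e,p} / ∅
  n6: {p,s} / {p}
  n7: {p} / {f}
  n8: {r,s} / ∅
  n9: {e,w} / ∅

Liveness:
  n0: in=∅ out={f,r}
  n1: in={f,r} out={f}
  n2: in=∅ out={f}
  n3: in=∅ out=∅
  n4: in={f} out={f}
  n5: in={f} out={f,p}
  n6: in={p} out=∅
  n7: in={f} out=∅
  n8: in=∅ out=∅
  n9: in=∅ out=∅

Conflict graph:
  e: {f}
  f: {e,p,r,w}
  p: {f}
  r: {f,s}
  s: {r}
  w: {f}

Colouring:
  {e,f} pairwise interfere (2-clique) ⇒ χ ≥ 2
  2-colouring: c0={f,s}  c1={e,p,r,w}
  χ = 2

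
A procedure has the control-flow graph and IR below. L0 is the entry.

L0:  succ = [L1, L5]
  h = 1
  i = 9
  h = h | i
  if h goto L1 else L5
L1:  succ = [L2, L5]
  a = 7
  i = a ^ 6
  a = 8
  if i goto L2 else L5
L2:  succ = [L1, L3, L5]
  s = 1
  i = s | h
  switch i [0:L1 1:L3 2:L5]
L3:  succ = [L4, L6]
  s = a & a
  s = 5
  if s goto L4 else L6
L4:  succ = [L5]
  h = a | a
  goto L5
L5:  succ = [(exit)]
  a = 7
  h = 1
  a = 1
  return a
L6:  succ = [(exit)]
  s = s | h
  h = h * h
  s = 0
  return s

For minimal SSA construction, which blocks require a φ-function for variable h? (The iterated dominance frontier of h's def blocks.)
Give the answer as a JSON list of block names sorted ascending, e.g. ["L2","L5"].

idom tree: L1←L0 L2←L1 L3←L2 L4←L3 L5←L0 L6←L3
Dom∩ at merges:
  L1: preds {L0,L2}: {L0} ∩ {L0,L1,L2} = {L0}; idom=L0
  L5: preds {L0,L1,L2,L4}: {L0} ∩ {L0,L1} ∩ {L0,L1,L2} ∩ {L0,L1,L2,L3,L4} = {L0}; idom=L0

DF walk-up:
  L1←L0: walk · to L0
  L1←L2: walk L2→L1 to L0
  L5←L0: walk · to L0
  L5←L1: walk L1 to L0
  L5←L2: walk L2→L1 to L0
  L5←L4: walk L4→L3→L2→L1 to L0
  L0 → ∅
  L1 → {L1,L5}
  L2 → {L1,L5}
  L3 → {L5}
  L4 → {L5}
  L5 → ∅
  L6 → ∅

φ for h: defs {L0,L4,L5,L6}
  DF⁺ = {L5}

Answer: ["L5"]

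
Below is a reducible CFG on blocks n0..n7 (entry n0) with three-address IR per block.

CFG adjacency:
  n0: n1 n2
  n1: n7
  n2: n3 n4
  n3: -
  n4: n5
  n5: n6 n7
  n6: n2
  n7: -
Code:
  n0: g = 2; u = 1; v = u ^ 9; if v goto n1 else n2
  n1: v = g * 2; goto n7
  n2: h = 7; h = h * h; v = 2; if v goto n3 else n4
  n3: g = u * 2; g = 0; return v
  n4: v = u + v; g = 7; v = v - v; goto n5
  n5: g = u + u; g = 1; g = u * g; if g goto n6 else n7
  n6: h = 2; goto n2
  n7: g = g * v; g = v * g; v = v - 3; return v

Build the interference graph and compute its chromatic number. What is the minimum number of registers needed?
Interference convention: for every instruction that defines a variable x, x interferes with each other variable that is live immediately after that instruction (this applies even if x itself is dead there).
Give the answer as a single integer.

Answer: 3

Working:
def/use:
  n0: {g,u,v} / ∅
  n1: {v} / {g}
  n2: {h,v} / ∅
  n3: {g} / {u,v}
  n4: {g,v} / {u,v}
  n5: {g} / {u}
  n6: {h} / ∅
  n7: {g,v} / {g,v}

Liveness:
  n0 li=∅ lo={g,u}
  n1 li={g} lo={g,v}
  n2 li={u} lo={u,v}
  n3 li={u,v} lo=∅
  n4 li={u,v} lo={u,v}
  n5 li={u,v} lo={g,u,v}
  n6 li={u} lo={u}
  n7 li={g,v} lo=∅

Interfere edges:
  g: {u,v}
  h: {u}
  u: {g,h,v}
  v: {g,u}

Registers:
  clique {g,u,v} ⇒ need ≥ 3
  assign g→r1 h→r1 u→r0 v→r2 — no edge inside a register ⇒ χ ≤ 3
  χ = 3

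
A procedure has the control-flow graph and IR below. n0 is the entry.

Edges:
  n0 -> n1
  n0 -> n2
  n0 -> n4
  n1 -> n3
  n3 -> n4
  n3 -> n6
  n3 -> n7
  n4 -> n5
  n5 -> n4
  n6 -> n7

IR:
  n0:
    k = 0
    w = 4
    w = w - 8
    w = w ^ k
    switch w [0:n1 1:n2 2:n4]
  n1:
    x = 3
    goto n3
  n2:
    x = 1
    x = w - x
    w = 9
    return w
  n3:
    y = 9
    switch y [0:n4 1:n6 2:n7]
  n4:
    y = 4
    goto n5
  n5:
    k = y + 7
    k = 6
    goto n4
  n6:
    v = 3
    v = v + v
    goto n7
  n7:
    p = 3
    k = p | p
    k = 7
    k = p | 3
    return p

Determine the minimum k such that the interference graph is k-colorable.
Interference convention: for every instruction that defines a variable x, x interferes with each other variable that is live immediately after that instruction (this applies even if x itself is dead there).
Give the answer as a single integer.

Block summaries:
  n0: def={k,w} ue=∅
  n1: def={x} ue=∅
  n2: def={w,x} ue={w}
  n3: def={y} ue=∅
  n4: def={y} ue=∅
  n5: def={k} ue={y}
  n6: def={v} ue=∅
  n7: def={k,p} ue=∅

Liveness:
  live n0: ∅→{w}
  live n1: ∅→∅
  live n2: {w}→∅
  live n3: ∅→∅
  live n4: ∅→{y}
  live n5: {y}→∅
  live n6: ∅→∅
  live n7: ∅→∅

Interference:
  k↔{p,w}
  p↔{k}
  v↔∅
  w↔{k,x}
  x↔{w}
  y↔∅

Chromatic number:
  lower bound: {k,p} mutually conflict ⇒ χ ≥ 2
  assign k→c0 p→c1 v→c0 w→c1 x→c0 y→c0 — no edge inside a register ⇒ χ ≤ 2
  χ = 2

Answer: 2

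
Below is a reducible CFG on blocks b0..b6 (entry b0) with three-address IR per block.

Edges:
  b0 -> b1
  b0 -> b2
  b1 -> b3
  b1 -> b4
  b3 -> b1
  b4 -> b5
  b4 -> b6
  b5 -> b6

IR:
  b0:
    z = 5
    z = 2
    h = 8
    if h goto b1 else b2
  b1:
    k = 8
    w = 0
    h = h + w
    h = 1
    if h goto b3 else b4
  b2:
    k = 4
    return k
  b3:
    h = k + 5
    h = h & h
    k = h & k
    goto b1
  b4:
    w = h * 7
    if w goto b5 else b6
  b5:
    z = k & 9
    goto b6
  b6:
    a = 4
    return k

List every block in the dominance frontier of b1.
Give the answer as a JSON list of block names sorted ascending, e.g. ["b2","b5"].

Answer: ["b1"]

Derivation:
idom tree: b1←b0 b2←b0 b3←b1 b4←b1 b5←b4 b6←b4
Dom∩ at merges:
  b1: preds {b0,b3}: {b0} ∩ {b0,b1,b3} = {b0}; idom=b0
  b6: preds {b4,b5}: {b0,b1,b4} ∩ {b0,b1,b4,b5} = {b0,b1,b4}; idom=b4

DF walk-up:
  join b1 pred b0: · stop@b0
  join b1 pred b3: b3→b1 stop@b0
  join b6 pred b4: · stop@b4
  join b6 pred b5: b5 stop@b4
  DF(b0)=∅
  DF(b1)={b1}
  DF(b2)=∅
  DF(b3)={b1}
  DF(b4)=∅
  DF(b5)={b6}
  DF(b6)=∅

DF(b1) = ["b1"]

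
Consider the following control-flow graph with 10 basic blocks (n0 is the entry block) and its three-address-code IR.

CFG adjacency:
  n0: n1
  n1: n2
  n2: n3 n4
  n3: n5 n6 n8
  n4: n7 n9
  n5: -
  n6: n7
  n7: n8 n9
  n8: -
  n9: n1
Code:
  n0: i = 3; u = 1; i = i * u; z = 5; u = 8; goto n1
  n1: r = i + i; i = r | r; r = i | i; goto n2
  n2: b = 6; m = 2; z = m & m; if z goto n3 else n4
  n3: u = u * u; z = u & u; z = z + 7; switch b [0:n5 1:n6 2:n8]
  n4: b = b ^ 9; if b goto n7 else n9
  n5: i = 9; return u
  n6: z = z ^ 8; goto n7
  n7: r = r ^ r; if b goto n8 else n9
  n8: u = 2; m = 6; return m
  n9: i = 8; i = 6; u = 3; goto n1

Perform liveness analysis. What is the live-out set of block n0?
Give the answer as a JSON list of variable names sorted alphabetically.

Per-block:
  n0 def {i,u,z} use ∅
  n1 def {i,r} use {i}
  n2 def {b,m,z} use ∅
  n3 def {u,z} use {b,u}
  n4 def {b} use {b}
  n5 def {i} use {u}
  n6 def {z} use {z}
  n7 def {r} use {b,r}
  n8 def {m,u} use ∅
  n9 def {i,u} use ∅

Liveness:
  n0 li=∅ lo={i,u}
  n1 li={i,u} lo={r,u}
  n2 li={r,u} lo={b,r,u}
  n3 li={b,r,u} lo={b,r,u,z}
  n4 li={b,r} lo={b,r}
  n5 li={u} lo=∅
  n6 li={b,r,z} lo={b,r}
  n7 li={b,r} lo=∅
  n8 li=∅ lo=∅
  n9 li=∅ lo={i,u}

live-out(n0) = ["i", "u"]

Answer: ["i", "u"]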